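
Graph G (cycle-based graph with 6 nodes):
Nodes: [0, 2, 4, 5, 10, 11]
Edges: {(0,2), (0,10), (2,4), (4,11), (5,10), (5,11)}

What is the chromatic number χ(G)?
Clique number ω(G) = 2 (lower bound: χ ≥ ω).
The graph is bipartite (no odd cycle), so 2 colors suffice: χ(G) = 2.
A valid 2-coloring: color 1: [0, 4, 5]; color 2: [2, 10, 11].

χ(G) = 2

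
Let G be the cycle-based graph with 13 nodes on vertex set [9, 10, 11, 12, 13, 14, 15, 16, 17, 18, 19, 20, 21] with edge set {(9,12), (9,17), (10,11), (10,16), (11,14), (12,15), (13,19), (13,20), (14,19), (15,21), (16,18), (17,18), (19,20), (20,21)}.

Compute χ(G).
χ(G) = 3

Clique number ω(G) = 3 (lower bound: χ ≥ ω).
The clique on [13, 19, 20] has size 3, forcing χ ≥ 3, and the coloring below uses 3 colors, so χ(G) = 3.
A valid 3-coloring: color 1: [11, 12, 16, 17, 19, 21]; color 2: [9, 10, 14, 15, 18, 20]; color 3: [13].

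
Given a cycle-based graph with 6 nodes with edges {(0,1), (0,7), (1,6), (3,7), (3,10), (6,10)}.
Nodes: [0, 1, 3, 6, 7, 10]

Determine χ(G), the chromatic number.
Clique number ω(G) = 2 (lower bound: χ ≥ ω).
The graph is bipartite (no odd cycle), so 2 colors suffice: χ(G) = 2.
A valid 2-coloring: color 1: [1, 7, 10]; color 2: [0, 3, 6].

χ(G) = 2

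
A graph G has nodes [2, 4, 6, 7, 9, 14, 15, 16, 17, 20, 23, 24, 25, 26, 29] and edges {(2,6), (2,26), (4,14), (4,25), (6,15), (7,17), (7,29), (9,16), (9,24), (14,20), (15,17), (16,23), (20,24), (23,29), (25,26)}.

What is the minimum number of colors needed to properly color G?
Clique number ω(G) = 2 (lower bound: χ ≥ ω).
Odd cycle [26, 2, 6, 15, 17, 7, 29, 23, 16, 9, 24, 20, 14, 4, 25] needs 3 colors (χ ≥ 3).
The coloring below uses 3 colors, so χ(G) = 3.
A valid 3-coloring: color 1: [4, 6, 16, 17, 24, 26, 29]; color 2: [2, 7, 9, 15, 20, 23, 25]; color 3: [14].

χ(G) = 3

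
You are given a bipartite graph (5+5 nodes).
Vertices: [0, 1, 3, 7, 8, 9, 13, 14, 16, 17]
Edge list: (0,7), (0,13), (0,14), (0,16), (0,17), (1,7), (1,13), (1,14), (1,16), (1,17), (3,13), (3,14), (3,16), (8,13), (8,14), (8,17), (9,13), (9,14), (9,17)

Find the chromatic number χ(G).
Clique number ω(G) = 2 (lower bound: χ ≥ ω).
The graph is bipartite (no odd cycle), so 2 colors suffice: χ(G) = 2.
A valid 2-coloring: color 1: [0, 1, 3, 8, 9]; color 2: [7, 13, 14, 16, 17].

χ(G) = 2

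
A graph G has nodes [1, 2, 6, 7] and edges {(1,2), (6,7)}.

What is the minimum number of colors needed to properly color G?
Clique number ω(G) = 2 (lower bound: χ ≥ ω).
The graph is bipartite (no odd cycle), so 2 colors suffice: χ(G) = 2.
A valid 2-coloring: color 1: [1, 6]; color 2: [2, 7].

χ(G) = 2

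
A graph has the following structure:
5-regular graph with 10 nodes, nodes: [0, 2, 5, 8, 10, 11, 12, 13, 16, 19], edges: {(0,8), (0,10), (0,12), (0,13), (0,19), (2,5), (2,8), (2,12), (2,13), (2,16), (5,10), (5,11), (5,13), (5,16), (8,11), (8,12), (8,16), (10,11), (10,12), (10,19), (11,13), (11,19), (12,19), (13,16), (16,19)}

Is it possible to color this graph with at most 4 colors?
Yes, G is 4-colorable

A valid 4-coloring: color 1: [0, 2, 11]; color 2: [8, 13, 19]; color 3: [5, 12]; color 4: [10, 16].
(χ(G) = 4 ≤ 4.)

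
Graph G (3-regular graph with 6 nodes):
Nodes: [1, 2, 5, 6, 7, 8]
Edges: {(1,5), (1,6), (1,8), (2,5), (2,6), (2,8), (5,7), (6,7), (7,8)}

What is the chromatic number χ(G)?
χ(G) = 2

Clique number ω(G) = 2 (lower bound: χ ≥ ω).
The graph is bipartite (no odd cycle), so 2 colors suffice: χ(G) = 2.
A valid 2-coloring: color 1: [5, 6, 8]; color 2: [1, 2, 7].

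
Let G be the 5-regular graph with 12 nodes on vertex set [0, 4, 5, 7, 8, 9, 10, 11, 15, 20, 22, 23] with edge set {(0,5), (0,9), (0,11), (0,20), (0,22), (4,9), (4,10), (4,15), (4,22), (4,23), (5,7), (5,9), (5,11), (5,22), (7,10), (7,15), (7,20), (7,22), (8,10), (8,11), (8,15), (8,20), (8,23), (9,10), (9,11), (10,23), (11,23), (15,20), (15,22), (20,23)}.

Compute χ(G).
χ(G) = 4

Clique number ω(G) = 4 (lower bound: χ ≥ ω).
The clique on [0, 5, 9, 11] has size 4, forcing χ ≥ 4, and the coloring below uses 4 colors, so χ(G) = 4.
A valid 4-coloring: color 1: [9, 15, 23]; color 2: [10, 11, 20, 22]; color 3: [4, 5, 8]; color 4: [0, 7].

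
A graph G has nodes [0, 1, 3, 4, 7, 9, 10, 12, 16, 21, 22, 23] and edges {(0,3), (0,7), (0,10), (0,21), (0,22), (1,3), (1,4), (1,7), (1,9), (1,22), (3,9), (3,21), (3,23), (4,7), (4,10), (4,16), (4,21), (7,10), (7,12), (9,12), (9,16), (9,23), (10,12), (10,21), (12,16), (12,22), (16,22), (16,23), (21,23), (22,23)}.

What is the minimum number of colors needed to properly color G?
Clique number ω(G) = 3 (lower bound: χ ≥ ω).
Suppose a proper 3-coloring c exists. The clique [0, 3, 21] takes 3 distinct colors; by symmetry let c(0) = 1, c(3) = 2, c(21) = 3.
- Vertex 10: neighbors [0, 21] already have colors [1, 3] ⇒ c(10) = 2.
- Vertex 4: neighbors [10, 21] already have colors [2, 3] ⇒ c(4) = 1.
- Vertex 1: neighbors [4, 3] already have colors [1, 2] ⇒ c(1) = 3.
- Vertex 7: neighbors [0, 10, 1] already have colors [1, 2, 3] — all 3 colors blocked. Contradiction.
The forced assignments end in a contradiction, so G has no proper 3-coloring (χ ≥ 4).
The coloring below uses 4 colors, so χ(G) = 4.
A valid 4-coloring: color 1: [4, 9, 22]; color 2: [0, 1, 12, 23]; color 3: [3, 10, 16]; color 4: [7, 21].

χ(G) = 4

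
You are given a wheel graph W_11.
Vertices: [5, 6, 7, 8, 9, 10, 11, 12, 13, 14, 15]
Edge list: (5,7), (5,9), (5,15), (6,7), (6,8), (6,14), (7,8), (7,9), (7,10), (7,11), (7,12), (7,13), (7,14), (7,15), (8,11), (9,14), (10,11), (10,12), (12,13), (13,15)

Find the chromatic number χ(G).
Clique number ω(G) = 3 (lower bound: χ ≥ ω).
The clique on [5, 7, 9] has size 3, forcing χ ≥ 3, and the coloring below uses 3 colors, so χ(G) = 3.
A valid 3-coloring: color 1: [7]; color 2: [6, 9, 11, 12, 15]; color 3: [5, 8, 10, 13, 14].

χ(G) = 3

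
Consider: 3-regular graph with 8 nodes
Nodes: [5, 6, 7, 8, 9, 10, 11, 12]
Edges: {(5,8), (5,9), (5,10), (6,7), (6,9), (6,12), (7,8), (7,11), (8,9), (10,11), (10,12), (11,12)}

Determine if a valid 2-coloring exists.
The clique on vertices [5, 8, 9] has size 3 > 2, so it alone needs 3 colors.

No, G is not 2-colorable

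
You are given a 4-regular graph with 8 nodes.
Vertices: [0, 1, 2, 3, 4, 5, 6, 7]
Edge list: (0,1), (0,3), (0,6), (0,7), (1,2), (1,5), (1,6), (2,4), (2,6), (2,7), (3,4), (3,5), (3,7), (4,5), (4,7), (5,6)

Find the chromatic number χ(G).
χ(G) = 4

Clique number ω(G) = 3 (lower bound: χ ≥ ω).
Suppose a proper 3-coloring c exists. The clique [0, 1, 6] takes 3 distinct colors; by symmetry let c(0) = 1, c(1) = 2, c(6) = 3.
- Vertex 2: neighbors [1, 6] already have colors [2, 3] ⇒ c(2) = 1.
- Vertex 5: neighbors [1, 6] already have colors [2, 3] ⇒ c(5) = 1.
- Vertex 3: neighbors [0] already have colors [1]; try each remaining color.
- Case c(3) = 2:
  - Vertex 4: neighbors [2, 3] already have colors [1, 2] ⇒ c(4) = 3.
  - Vertex 7: neighbors [0, 3, 4] already have colors [1, 2, 3] — all 3 colors blocked. Contradiction.
- Case c(3) = 3:
  - Vertex 4: neighbors [2, 3] already have colors [1, 3] ⇒ c(4) = 2.
  - Vertex 7: neighbors [0, 4, 3] already have colors [1, 2, 3] — all 3 colors blocked. Contradiction.
Every case ends in a contradiction, so G has no proper 3-coloring (χ ≥ 4).
The coloring below uses 4 colors, so χ(G) = 4.
A valid 4-coloring: color 1: [5, 7]; color 2: [1, 4]; color 3: [3, 6]; color 4: [0, 2].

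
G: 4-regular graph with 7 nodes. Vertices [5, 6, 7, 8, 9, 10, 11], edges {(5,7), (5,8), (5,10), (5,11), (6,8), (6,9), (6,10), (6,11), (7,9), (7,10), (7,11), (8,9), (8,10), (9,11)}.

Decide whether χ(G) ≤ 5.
A valid 5-coloring: color 1: [7, 8]; color 2: [10, 11]; color 3: [5, 6]; color 4: [9].
(χ(G) = 4 ≤ 5.)

Yes, G is 5-colorable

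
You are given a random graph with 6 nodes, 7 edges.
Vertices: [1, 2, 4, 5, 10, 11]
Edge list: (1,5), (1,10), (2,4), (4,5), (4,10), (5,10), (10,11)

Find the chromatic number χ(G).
χ(G) = 3

Clique number ω(G) = 3 (lower bound: χ ≥ ω).
The clique on [1, 5, 10] has size 3, forcing χ ≥ 3, and the coloring below uses 3 colors, so χ(G) = 3.
A valid 3-coloring: color 1: [2, 10]; color 2: [5, 11]; color 3: [1, 4].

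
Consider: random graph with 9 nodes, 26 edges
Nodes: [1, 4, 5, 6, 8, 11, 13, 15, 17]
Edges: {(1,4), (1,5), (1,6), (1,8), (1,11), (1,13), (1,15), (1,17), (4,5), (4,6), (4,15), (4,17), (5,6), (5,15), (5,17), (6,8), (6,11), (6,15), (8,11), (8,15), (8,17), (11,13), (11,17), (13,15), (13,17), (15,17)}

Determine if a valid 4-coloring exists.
No, G is not 4-colorable

The clique on vertices [1, 4, 5, 15, 17] has size 5 > 4, so it alone needs 5 colors.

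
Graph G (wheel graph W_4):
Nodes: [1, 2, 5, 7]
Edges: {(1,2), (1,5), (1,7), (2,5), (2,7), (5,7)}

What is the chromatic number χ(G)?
χ(G) = 4

Clique number ω(G) = 4 (lower bound: χ ≥ ω).
The clique on [1, 2, 5, 7] has size 4, forcing χ ≥ 4, and the coloring below uses 4 colors, so χ(G) = 4.
A valid 4-coloring: color 1: [5]; color 2: [2]; color 3: [7]; color 4: [1].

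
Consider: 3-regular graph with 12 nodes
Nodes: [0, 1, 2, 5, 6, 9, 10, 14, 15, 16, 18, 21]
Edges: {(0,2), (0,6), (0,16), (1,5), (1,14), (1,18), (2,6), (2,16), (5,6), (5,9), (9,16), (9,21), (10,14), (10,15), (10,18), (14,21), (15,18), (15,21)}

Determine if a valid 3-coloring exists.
A valid 3-coloring: color 1: [1, 6, 10, 16, 21]; color 2: [0, 5, 14, 15]; color 3: [2, 9, 18].
(χ(G) = 3 ≤ 3.)

Yes, G is 3-colorable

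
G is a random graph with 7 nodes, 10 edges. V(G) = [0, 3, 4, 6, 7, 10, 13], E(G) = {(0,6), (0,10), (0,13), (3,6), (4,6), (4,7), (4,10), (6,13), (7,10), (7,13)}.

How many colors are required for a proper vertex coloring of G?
χ(G) = 3

Clique number ω(G) = 3 (lower bound: χ ≥ ω).
The clique on [4, 7, 10] has size 3, forcing χ ≥ 3, and the coloring below uses 3 colors, so χ(G) = 3.
A valid 3-coloring: color 1: [6, 7]; color 2: [0, 3, 4]; color 3: [10, 13].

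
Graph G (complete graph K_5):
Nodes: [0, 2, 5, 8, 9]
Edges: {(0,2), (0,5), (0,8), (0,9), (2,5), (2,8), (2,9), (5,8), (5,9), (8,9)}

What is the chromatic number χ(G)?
Clique number ω(G) = 5 (lower bound: χ ≥ ω).
The clique on [0, 2, 5, 8, 9] has size 5, forcing χ ≥ 5, and the coloring below uses 5 colors, so χ(G) = 5.
A valid 5-coloring: color 1: [9]; color 2: [8]; color 3: [0]; color 4: [5]; color 5: [2].

χ(G) = 5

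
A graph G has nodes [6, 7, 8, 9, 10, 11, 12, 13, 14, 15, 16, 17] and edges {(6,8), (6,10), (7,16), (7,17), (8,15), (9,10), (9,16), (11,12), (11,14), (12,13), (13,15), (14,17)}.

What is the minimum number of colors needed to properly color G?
Clique number ω(G) = 2 (lower bound: χ ≥ ω).
The graph is bipartite (no odd cycle), so 2 colors suffice: χ(G) = 2.
A valid 2-coloring: color 1: [6, 7, 9, 12, 14, 15]; color 2: [8, 10, 11, 13, 16, 17].

χ(G) = 2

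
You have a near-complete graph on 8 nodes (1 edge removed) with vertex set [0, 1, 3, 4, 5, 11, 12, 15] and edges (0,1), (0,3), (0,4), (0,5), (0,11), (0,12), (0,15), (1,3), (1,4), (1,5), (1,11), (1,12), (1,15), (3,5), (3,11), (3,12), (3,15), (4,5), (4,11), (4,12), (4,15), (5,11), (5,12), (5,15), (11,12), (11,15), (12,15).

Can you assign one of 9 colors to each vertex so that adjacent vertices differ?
Yes, G is 9-colorable

A valid 9-coloring: color 1: [11]; color 2: [15]; color 3: [12]; color 4: [0]; color 5: [5]; color 6: [1]; color 7: [3, 4].
(χ(G) = 7 ≤ 9.)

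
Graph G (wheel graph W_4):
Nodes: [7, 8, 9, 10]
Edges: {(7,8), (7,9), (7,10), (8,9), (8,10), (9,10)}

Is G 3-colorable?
No, G is not 3-colorable

The clique on vertices [7, 8, 9, 10] has size 4 > 3, so it alone needs 4 colors.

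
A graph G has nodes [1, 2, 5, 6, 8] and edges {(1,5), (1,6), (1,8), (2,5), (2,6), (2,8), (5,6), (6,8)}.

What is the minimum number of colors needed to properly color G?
χ(G) = 3

Clique number ω(G) = 3 (lower bound: χ ≥ ω).
The clique on [1, 6, 8] has size 3, forcing χ ≥ 3, and the coloring below uses 3 colors, so χ(G) = 3.
A valid 3-coloring: color 1: [6]; color 2: [5, 8]; color 3: [1, 2].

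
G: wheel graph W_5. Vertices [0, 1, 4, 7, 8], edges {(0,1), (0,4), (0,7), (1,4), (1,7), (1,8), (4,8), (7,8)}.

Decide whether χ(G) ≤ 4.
Yes, G is 4-colorable

A valid 4-coloring: color 1: [1]; color 2: [0, 8]; color 3: [4, 7].
(χ(G) = 3 ≤ 4.)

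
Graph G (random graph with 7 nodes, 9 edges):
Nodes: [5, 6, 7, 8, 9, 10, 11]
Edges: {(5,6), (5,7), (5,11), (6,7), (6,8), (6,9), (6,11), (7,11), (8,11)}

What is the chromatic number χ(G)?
χ(G) = 4

Clique number ω(G) = 4 (lower bound: χ ≥ ω).
The clique on [5, 6, 7, 11] has size 4, forcing χ ≥ 4, and the coloring below uses 4 colors, so χ(G) = 4.
A valid 4-coloring: color 1: [6, 10]; color 2: [9, 11]; color 3: [5, 8]; color 4: [7].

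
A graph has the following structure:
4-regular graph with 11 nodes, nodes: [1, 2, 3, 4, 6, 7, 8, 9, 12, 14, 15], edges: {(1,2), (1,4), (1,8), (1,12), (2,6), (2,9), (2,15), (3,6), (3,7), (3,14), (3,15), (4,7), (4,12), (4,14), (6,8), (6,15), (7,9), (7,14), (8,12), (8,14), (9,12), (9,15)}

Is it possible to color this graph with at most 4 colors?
Yes, G is 4-colorable

A valid 4-coloring: color 1: [2, 3, 4, 8]; color 2: [1, 6, 9, 14]; color 3: [7, 12, 15].
(χ(G) = 3 ≤ 4.)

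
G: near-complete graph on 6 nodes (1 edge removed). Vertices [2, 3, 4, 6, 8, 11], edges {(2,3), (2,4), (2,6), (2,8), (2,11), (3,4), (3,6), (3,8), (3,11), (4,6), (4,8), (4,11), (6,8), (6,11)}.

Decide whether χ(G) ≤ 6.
Yes, G is 6-colorable

A valid 6-coloring: color 1: [6]; color 2: [4]; color 3: [2]; color 4: [3]; color 5: [8, 11].
(χ(G) = 5 ≤ 6.)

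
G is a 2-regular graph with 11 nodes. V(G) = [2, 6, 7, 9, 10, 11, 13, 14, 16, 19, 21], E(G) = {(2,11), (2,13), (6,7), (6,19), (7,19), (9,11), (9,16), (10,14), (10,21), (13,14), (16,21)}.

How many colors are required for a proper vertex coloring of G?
χ(G) = 3

Clique number ω(G) = 3 (lower bound: χ ≥ ω).
The clique on [6, 7, 19] has size 3, forcing χ ≥ 3, and the coloring below uses 3 colors, so χ(G) = 3.
A valid 3-coloring: color 1: [6, 10, 11, 13, 16]; color 2: [2, 9, 14, 19, 21]; color 3: [7].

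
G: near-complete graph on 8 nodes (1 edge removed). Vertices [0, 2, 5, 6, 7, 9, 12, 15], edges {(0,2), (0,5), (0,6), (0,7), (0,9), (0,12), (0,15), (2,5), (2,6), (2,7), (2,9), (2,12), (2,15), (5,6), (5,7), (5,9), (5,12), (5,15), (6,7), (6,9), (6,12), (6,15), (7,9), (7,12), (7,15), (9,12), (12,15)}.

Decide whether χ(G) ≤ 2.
No, G is not 2-colorable

The clique on vertices [0, 2, 5, 6, 7, 9, 12] has size 7 > 2, so it alone needs 7 colors.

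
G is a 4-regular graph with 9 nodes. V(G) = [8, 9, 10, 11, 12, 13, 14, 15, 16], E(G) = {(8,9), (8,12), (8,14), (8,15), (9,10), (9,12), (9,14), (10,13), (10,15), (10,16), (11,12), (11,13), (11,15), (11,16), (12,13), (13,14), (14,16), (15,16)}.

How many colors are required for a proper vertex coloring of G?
Clique number ω(G) = 3 (lower bound: χ ≥ ω).
The clique on [8, 9, 12] has size 3, forcing χ ≥ 3, and the coloring below uses 3 colors, so χ(G) = 3.
A valid 3-coloring: color 1: [12, 14, 15]; color 2: [9, 13, 16]; color 3: [8, 10, 11].

χ(G) = 3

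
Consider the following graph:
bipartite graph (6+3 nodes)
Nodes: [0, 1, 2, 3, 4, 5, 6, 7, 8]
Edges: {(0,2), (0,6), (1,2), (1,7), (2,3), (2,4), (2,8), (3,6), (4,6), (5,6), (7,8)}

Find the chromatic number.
Clique number ω(G) = 2 (lower bound: χ ≥ ω).
The graph is bipartite (no odd cycle), so 2 colors suffice: χ(G) = 2.
A valid 2-coloring: color 1: [2, 6, 7]; color 2: [0, 1, 3, 4, 5, 8].

χ(G) = 2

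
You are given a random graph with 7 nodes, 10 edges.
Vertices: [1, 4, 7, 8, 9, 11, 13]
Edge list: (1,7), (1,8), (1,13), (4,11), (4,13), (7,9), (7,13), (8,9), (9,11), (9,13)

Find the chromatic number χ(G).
Clique number ω(G) = 3 (lower bound: χ ≥ ω).
The clique on [1, 7, 13] has size 3, forcing χ ≥ 3, and the coloring below uses 3 colors, so χ(G) = 3.
A valid 3-coloring: color 1: [1, 4, 9]; color 2: [8, 11, 13]; color 3: [7].

χ(G) = 3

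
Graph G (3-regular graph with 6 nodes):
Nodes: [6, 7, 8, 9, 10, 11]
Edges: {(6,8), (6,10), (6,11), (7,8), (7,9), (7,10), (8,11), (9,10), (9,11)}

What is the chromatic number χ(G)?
χ(G) = 3

Clique number ω(G) = 3 (lower bound: χ ≥ ω).
The clique on [7, 9, 10] has size 3, forcing χ ≥ 3, and the coloring below uses 3 colors, so χ(G) = 3.
A valid 3-coloring: color 1: [10, 11]; color 2: [6, 7]; color 3: [8, 9].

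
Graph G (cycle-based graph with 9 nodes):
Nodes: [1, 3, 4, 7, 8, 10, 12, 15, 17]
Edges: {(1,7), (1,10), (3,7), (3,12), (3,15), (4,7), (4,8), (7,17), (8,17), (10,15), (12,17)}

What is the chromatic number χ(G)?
χ(G) = 3

Clique number ω(G) = 2 (lower bound: χ ≥ ω).
Odd cycle [15, 10, 1, 7, 17, 12, 3] needs 3 colors (χ ≥ 3).
The coloring below uses 3 colors, so χ(G) = 3.
A valid 3-coloring: color 1: [7, 8, 12, 15]; color 2: [3, 4, 10, 17]; color 3: [1].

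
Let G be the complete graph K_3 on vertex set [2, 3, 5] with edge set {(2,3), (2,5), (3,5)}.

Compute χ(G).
Clique number ω(G) = 3 (lower bound: χ ≥ ω).
The clique on [2, 3, 5] has size 3, forcing χ ≥ 3, and the coloring below uses 3 colors, so χ(G) = 3.
A valid 3-coloring: color 1: [2]; color 2: [3]; color 3: [5].

χ(G) = 3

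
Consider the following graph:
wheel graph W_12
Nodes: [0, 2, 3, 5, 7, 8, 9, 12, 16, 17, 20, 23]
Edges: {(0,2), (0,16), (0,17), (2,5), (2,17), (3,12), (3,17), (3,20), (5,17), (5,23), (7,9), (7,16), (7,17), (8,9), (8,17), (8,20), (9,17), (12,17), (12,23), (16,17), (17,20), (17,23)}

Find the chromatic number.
Clique number ω(G) = 3 (lower bound: χ ≥ ω).
Odd cycle [5, 2, 0, 16, 7, 9, 8, 20, 3, 12, 23] needs 3 colors (χ ≥ 3).
Vertex 17 is adjacent to every vertex of [0, 2, 3, 5, 7, 8, 9, 12, 16, 20, 23], which already need 3 colors among themselves, so 17 needs a new color (χ ≥ 4).
The coloring below uses 4 colors, so χ(G) = 4.
A valid 4-coloring: color 1: [17]; color 2: [0, 5, 7, 8, 12]; color 3: [2, 9, 16, 20, 23]; color 4: [3].

χ(G) = 4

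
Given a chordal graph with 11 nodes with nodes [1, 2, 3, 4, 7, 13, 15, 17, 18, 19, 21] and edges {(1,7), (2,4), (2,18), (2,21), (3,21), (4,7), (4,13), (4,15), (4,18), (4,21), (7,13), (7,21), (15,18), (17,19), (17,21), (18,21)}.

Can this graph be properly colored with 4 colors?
A valid 4-coloring: color 1: [1, 3, 4, 17]; color 2: [13, 15, 19, 21]; color 3: [7, 18]; color 4: [2].
(χ(G) = 4 ≤ 4.)

Yes, G is 4-colorable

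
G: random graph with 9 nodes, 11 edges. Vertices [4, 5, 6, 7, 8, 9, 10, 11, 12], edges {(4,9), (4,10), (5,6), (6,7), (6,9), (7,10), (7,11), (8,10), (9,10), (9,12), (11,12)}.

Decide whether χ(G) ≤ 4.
Yes, G is 4-colorable

A valid 4-coloring: color 1: [6, 10, 12]; color 2: [5, 8, 9, 11]; color 3: [4, 7].
(χ(G) = 3 ≤ 4.)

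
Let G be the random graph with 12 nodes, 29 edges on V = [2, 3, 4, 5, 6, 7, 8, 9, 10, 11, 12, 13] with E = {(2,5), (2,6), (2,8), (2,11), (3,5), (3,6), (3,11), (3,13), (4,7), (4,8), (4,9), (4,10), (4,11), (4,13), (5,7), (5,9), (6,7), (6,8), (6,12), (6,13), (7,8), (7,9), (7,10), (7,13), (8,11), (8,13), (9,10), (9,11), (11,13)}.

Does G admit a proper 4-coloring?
A valid 4-coloring: color 1: [7, 11, 12]; color 2: [3, 8, 9]; color 3: [4, 5, 6]; color 4: [2, 10, 13].
(χ(G) = 4 ≤ 4.)

Yes, G is 4-colorable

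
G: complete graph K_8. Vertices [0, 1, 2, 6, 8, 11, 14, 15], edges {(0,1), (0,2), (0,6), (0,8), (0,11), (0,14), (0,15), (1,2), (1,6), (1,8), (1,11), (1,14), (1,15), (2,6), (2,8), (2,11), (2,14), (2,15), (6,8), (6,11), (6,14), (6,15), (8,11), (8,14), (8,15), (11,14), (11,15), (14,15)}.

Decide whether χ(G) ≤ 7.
The clique on vertices [0, 1, 2, 6, 8, 11, 14, 15] has size 8 > 7, so it alone needs 8 colors.

No, G is not 7-colorable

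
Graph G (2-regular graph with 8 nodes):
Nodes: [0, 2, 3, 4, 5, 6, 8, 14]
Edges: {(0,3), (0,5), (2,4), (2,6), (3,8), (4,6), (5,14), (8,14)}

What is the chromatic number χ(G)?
χ(G) = 3

Clique number ω(G) = 3 (lower bound: χ ≥ ω).
The clique on [2, 4, 6] has size 3, forcing χ ≥ 3, and the coloring below uses 3 colors, so χ(G) = 3.
A valid 3-coloring: color 1: [3, 6, 14]; color 2: [4, 5, 8]; color 3: [0, 2].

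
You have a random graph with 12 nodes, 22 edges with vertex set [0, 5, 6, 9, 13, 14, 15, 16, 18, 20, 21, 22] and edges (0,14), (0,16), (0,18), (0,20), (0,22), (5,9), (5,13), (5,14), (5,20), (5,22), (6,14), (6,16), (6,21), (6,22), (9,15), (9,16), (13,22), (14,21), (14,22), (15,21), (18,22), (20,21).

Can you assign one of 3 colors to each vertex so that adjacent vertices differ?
A valid 3-coloring: color 1: [9, 21, 22]; color 2: [0, 5, 6, 15]; color 3: [13, 14, 16, 18, 20].
(χ(G) = 3 ≤ 3.)

Yes, G is 3-colorable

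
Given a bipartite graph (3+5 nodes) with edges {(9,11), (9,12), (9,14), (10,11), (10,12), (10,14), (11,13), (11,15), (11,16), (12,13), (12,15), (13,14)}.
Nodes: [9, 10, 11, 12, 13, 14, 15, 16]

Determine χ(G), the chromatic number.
χ(G) = 2

Clique number ω(G) = 2 (lower bound: χ ≥ ω).
The graph is bipartite (no odd cycle), so 2 colors suffice: χ(G) = 2.
A valid 2-coloring: color 1: [11, 12, 14]; color 2: [9, 10, 13, 15, 16].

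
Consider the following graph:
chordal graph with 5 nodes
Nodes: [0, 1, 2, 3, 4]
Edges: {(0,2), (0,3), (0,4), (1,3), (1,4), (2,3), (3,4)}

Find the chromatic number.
Clique number ω(G) = 3 (lower bound: χ ≥ ω).
The clique on [0, 2, 3] has size 3, forcing χ ≥ 3, and the coloring below uses 3 colors, so χ(G) = 3.
A valid 3-coloring: color 1: [3]; color 2: [0, 1]; color 3: [2, 4].

χ(G) = 3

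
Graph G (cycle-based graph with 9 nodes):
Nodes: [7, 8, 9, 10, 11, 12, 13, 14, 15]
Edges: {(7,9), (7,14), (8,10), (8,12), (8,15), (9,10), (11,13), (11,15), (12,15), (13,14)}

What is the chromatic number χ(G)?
Clique number ω(G) = 3 (lower bound: χ ≥ ω).
The clique on [8, 12, 15] has size 3, forcing χ ≥ 3, and the coloring below uses 3 colors, so χ(G) = 3.
A valid 3-coloring: color 1: [8, 9, 11, 14]; color 2: [7, 10, 13, 15]; color 3: [12].

χ(G) = 3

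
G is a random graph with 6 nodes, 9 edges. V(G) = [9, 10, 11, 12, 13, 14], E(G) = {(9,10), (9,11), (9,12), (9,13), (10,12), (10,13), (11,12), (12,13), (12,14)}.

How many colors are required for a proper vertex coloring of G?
Clique number ω(G) = 4 (lower bound: χ ≥ ω).
The clique on [9, 10, 12, 13] has size 4, forcing χ ≥ 4, and the coloring below uses 4 colors, so χ(G) = 4.
A valid 4-coloring: color 1: [12]; color 2: [9, 14]; color 3: [10, 11]; color 4: [13].

χ(G) = 4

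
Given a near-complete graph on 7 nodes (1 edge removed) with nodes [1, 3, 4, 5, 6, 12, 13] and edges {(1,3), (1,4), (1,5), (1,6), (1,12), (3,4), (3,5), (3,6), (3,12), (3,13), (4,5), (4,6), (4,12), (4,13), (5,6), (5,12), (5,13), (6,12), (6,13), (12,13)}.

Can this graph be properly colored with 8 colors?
A valid 8-coloring: color 1: [5]; color 2: [4]; color 3: [3]; color 4: [12]; color 5: [6]; color 6: [1, 13].
(χ(G) = 6 ≤ 8.)

Yes, G is 8-colorable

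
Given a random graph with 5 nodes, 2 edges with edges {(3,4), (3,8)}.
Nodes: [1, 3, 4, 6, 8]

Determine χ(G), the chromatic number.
Clique number ω(G) = 2 (lower bound: χ ≥ ω).
The graph is bipartite (no odd cycle), so 2 colors suffice: χ(G) = 2.
A valid 2-coloring: color 1: [1, 3, 6]; color 2: [4, 8].

χ(G) = 2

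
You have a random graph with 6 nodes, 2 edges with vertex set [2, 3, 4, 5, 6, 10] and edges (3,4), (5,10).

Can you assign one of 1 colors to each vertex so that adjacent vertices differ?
No, G is not 1-colorable

Edge (3,4) forces its endpoints to differ, so 1 color is not enough.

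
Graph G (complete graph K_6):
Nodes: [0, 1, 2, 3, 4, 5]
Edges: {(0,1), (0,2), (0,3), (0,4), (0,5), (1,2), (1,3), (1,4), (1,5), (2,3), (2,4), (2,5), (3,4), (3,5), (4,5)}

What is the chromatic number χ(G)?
Clique number ω(G) = 6 (lower bound: χ ≥ ω).
The clique on [0, 1, 2, 3, 4, 5] has size 6, forcing χ ≥ 6, and the coloring below uses 6 colors, so χ(G) = 6.
A valid 6-coloring: color 1: [1]; color 2: [4]; color 3: [5]; color 4: [0]; color 5: [3]; color 6: [2].

χ(G) = 6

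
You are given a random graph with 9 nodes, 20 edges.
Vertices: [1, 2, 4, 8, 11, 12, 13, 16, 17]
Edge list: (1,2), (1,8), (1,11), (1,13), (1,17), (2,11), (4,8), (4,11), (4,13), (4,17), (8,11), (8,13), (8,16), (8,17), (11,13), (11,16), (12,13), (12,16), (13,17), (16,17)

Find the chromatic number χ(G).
Clique number ω(G) = 4 (lower bound: χ ≥ ω).
The clique on [1, 8, 13, 17] has size 4, forcing χ ≥ 4, and the coloring below uses 4 colors, so χ(G) = 4.
A valid 4-coloring: color 1: [11, 12, 17]; color 2: [2, 8]; color 3: [13, 16]; color 4: [1, 4].

χ(G) = 4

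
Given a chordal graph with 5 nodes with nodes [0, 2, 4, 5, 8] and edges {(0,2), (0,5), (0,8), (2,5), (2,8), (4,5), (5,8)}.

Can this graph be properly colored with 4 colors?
A valid 4-coloring: color 1: [5]; color 2: [2, 4]; color 3: [0]; color 4: [8].
(χ(G) = 4 ≤ 4.)

Yes, G is 4-colorable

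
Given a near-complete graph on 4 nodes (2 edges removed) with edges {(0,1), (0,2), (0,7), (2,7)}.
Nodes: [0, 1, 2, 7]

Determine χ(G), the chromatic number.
Clique number ω(G) = 3 (lower bound: χ ≥ ω).
The clique on [0, 2, 7] has size 3, forcing χ ≥ 3, and the coloring below uses 3 colors, so χ(G) = 3.
A valid 3-coloring: color 1: [0]; color 2: [1, 7]; color 3: [2].

χ(G) = 3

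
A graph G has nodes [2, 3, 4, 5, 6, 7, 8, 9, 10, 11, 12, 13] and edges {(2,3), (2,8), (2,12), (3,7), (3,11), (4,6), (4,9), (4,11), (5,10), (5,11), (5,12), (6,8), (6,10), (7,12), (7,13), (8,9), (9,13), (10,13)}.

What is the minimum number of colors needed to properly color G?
χ(G) = 3

Clique number ω(G) = 2 (lower bound: χ ≥ ω).
Odd cycle [2, 3, 11, 5, 12] needs 3 colors (χ ≥ 3).
The coloring below uses 3 colors, so χ(G) = 3.
A valid 3-coloring: color 1: [2, 4, 7, 10]; color 2: [3, 5, 6, 9]; color 3: [8, 11, 12, 13].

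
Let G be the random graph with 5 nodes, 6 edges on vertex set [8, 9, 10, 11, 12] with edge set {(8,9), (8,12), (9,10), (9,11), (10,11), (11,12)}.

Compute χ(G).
χ(G) = 3

Clique number ω(G) = 3 (lower bound: χ ≥ ω).
The clique on [9, 10, 11] has size 3, forcing χ ≥ 3, and the coloring below uses 3 colors, so χ(G) = 3.
A valid 3-coloring: color 1: [9, 12]; color 2: [8, 11]; color 3: [10].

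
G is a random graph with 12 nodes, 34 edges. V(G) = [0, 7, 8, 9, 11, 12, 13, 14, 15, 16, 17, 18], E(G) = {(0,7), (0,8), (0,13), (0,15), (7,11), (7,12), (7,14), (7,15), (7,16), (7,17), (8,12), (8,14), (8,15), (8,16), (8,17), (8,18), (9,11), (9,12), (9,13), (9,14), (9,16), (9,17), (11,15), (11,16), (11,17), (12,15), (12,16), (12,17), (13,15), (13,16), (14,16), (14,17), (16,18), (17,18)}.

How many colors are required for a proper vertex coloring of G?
Clique number ω(G) = 3 (lower bound: χ ≥ ω).
Suppose a proper 3-coloring c exists. The clique [0, 7, 15] takes 3 distinct colors; by symmetry let c(0) = 1, c(7) = 2, c(15) = 3.
- Vertex 8: neighbors [0, 15] already have colors [1, 3] ⇒ c(8) = 2.
- Vertex 11: neighbors [7, 15] already have colors [2, 3] ⇒ c(11) = 1.
- Vertex 16: neighbors [11, 7] already have colors [1, 2] ⇒ c(16) = 3.
- Vertex 9: neighbors [11, 16] already have colors [1, 3] ⇒ c(9) = 2.
- Vertex 13: neighbors [0, 9, 15] already have colors [1, 2, 3] — all 3 colors blocked. Contradiction.
The forced assignments end in a contradiction, so G has no proper 3-coloring (χ ≥ 4).
The coloring below uses 4 colors, so χ(G) = 4.
A valid 4-coloring: color 1: [15, 16, 17]; color 2: [7, 8, 9]; color 3: [0, 11, 12, 14, 18]; color 4: [13].

χ(G) = 4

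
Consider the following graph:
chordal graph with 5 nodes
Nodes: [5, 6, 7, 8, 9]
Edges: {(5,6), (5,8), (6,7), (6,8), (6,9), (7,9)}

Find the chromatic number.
Clique number ω(G) = 3 (lower bound: χ ≥ ω).
The clique on [5, 6, 8] has size 3, forcing χ ≥ 3, and the coloring below uses 3 colors, so χ(G) = 3.
A valid 3-coloring: color 1: [6]; color 2: [7, 8]; color 3: [5, 9].

χ(G) = 3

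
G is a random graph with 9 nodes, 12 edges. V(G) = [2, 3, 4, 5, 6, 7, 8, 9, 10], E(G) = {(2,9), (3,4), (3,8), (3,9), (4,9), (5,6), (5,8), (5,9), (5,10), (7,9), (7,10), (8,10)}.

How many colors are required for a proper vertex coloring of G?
χ(G) = 3

Clique number ω(G) = 3 (lower bound: χ ≥ ω).
The clique on [5, 8, 10] has size 3, forcing χ ≥ 3, and the coloring below uses 3 colors, so χ(G) = 3.
A valid 3-coloring: color 1: [6, 9, 10]; color 2: [2, 3, 5, 7]; color 3: [4, 8].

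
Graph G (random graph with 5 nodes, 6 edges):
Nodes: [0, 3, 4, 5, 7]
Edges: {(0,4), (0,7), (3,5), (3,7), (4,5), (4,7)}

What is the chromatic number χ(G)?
Clique number ω(G) = 3 (lower bound: χ ≥ ω).
The clique on [0, 4, 7] has size 3, forcing χ ≥ 3, and the coloring below uses 3 colors, so χ(G) = 3.
A valid 3-coloring: color 1: [5, 7]; color 2: [3, 4]; color 3: [0].

χ(G) = 3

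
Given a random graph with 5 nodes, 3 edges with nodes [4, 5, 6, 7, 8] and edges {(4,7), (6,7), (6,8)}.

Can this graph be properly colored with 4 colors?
Yes, G is 4-colorable

A valid 4-coloring: color 1: [4, 5, 6]; color 2: [7, 8].
(χ(G) = 2 ≤ 4.)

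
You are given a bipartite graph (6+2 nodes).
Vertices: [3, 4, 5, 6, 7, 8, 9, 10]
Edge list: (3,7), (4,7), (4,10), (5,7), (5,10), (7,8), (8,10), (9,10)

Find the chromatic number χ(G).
χ(G) = 2

Clique number ω(G) = 2 (lower bound: χ ≥ ω).
The graph is bipartite (no odd cycle), so 2 colors suffice: χ(G) = 2.
A valid 2-coloring: color 1: [6, 7, 10]; color 2: [3, 4, 5, 8, 9].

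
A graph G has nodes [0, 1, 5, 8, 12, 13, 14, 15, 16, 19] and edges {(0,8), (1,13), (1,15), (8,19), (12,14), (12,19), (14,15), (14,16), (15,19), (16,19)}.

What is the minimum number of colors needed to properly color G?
Clique number ω(G) = 2 (lower bound: χ ≥ ω).
The graph is bipartite (no odd cycle), so 2 colors suffice: χ(G) = 2.
A valid 2-coloring: color 1: [0, 1, 5, 14, 19]; color 2: [8, 12, 13, 15, 16].

χ(G) = 2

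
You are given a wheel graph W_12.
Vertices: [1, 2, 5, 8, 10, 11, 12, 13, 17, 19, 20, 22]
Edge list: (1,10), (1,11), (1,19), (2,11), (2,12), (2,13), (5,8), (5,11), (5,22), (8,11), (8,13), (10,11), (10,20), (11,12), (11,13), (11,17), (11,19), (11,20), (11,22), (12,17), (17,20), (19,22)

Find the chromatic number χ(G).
Clique number ω(G) = 3 (lower bound: χ ≥ ω).
Odd cycle [1, 19, 22, 5, 8, 13, 2, 12, 17, 20, 10] needs 3 colors (χ ≥ 3).
Vertex 11 is adjacent to every vertex of [1, 2, 5, 8, 10, 12, 13, 17, 19, 20, 22], which already need 3 colors among themselves, so 11 needs a new color (χ ≥ 4).
The coloring below uses 4 colors, so χ(G) = 4.
A valid 4-coloring: color 1: [11]; color 2: [1, 2, 8, 20, 22]; color 3: [5, 10, 12, 13, 19]; color 4: [17].

χ(G) = 4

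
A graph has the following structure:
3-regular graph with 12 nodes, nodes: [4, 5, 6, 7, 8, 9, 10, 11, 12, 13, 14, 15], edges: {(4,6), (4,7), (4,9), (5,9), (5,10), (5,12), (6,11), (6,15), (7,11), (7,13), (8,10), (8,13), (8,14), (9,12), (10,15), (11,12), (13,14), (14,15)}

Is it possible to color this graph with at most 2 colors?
The clique on vertices [5, 9, 12] has size 3 > 2, so it alone needs 3 colors.

No, G is not 2-colorable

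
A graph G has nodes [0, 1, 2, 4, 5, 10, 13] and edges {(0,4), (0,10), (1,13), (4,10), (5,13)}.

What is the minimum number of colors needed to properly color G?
χ(G) = 3

Clique number ω(G) = 3 (lower bound: χ ≥ ω).
The clique on [0, 4, 10] has size 3, forcing χ ≥ 3, and the coloring below uses 3 colors, so χ(G) = 3.
A valid 3-coloring: color 1: [2, 10, 13]; color 2: [1, 4, 5]; color 3: [0].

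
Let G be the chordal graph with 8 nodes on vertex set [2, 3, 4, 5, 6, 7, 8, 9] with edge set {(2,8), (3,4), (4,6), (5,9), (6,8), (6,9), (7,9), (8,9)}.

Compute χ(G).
χ(G) = 3

Clique number ω(G) = 3 (lower bound: χ ≥ ω).
The clique on [6, 8, 9] has size 3, forcing χ ≥ 3, and the coloring below uses 3 colors, so χ(G) = 3.
A valid 3-coloring: color 1: [2, 4, 9]; color 2: [3, 5, 7, 8]; color 3: [6].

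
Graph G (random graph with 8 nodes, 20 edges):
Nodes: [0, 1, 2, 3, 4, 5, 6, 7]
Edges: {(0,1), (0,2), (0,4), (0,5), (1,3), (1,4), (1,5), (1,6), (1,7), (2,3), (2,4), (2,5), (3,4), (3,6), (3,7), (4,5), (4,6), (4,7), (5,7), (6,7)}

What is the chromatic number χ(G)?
Clique number ω(G) = 5 (lower bound: χ ≥ ω).
The clique on [1, 3, 4, 6, 7] has size 5, forcing χ ≥ 5, and the coloring below uses 5 colors, so χ(G) = 5.
A valid 5-coloring: color 1: [4]; color 2: [1, 2]; color 3: [3, 5]; color 4: [0, 7]; color 5: [6].

χ(G) = 5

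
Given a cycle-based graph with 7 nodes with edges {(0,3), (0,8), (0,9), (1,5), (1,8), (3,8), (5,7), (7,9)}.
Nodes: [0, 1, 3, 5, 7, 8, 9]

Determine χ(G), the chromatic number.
Clique number ω(G) = 3 (lower bound: χ ≥ ω).
The clique on [0, 3, 8] has size 3, forcing χ ≥ 3, and the coloring below uses 3 colors, so χ(G) = 3.
A valid 3-coloring: color 1: [0, 1, 7]; color 2: [5, 8, 9]; color 3: [3].

χ(G) = 3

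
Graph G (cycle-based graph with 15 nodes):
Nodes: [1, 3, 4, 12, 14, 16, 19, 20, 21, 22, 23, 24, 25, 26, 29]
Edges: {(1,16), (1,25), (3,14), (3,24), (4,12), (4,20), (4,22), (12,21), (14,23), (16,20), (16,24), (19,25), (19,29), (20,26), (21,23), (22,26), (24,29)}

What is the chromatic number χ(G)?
χ(G) = 3

Clique number ω(G) = 2 (lower bound: χ ≥ ω).
Odd cycle [4, 12, 21, 23, 14, 3, 24, 16, 20] needs 3 colors (χ ≥ 3).
The coloring below uses 3 colors, so χ(G) = 3.
A valid 3-coloring: color 1: [4, 14, 16, 21, 25, 26, 29]; color 2: [1, 12, 19, 20, 22, 23, 24]; color 3: [3].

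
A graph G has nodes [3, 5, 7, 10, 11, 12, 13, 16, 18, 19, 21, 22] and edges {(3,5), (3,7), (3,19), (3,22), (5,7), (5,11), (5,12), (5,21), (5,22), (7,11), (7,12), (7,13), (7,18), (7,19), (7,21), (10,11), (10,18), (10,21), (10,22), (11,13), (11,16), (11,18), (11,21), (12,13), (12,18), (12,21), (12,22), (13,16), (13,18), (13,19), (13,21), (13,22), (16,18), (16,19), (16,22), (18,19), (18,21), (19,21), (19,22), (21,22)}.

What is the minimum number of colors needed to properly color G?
Clique number ω(G) = 5 (lower bound: χ ≥ ω).
The clique on [7, 13, 18, 19, 21] has size 5, forcing χ ≥ 5, and the coloring below uses 5 colors, so χ(G) = 5.
A valid 5-coloring: color 1: [3, 16, 21]; color 2: [18, 22]; color 3: [7, 10]; color 4: [5, 13]; color 5: [11, 12, 19].

χ(G) = 5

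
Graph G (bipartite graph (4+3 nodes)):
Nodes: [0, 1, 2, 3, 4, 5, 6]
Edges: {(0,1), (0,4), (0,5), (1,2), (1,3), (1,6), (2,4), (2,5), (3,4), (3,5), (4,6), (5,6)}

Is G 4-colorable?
A valid 4-coloring: color 1: [1, 4, 5]; color 2: [0, 2, 3, 6].
(χ(G) = 2 ≤ 4.)

Yes, G is 4-colorable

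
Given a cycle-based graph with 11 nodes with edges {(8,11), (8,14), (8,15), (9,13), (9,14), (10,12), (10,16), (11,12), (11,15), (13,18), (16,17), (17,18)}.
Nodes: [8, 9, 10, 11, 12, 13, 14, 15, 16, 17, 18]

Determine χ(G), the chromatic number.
Clique number ω(G) = 3 (lower bound: χ ≥ ω).
The clique on [8, 11, 15] has size 3, forcing χ ≥ 3, and the coloring below uses 3 colors, so χ(G) = 3.
A valid 3-coloring: color 1: [8, 9, 12, 16, 18]; color 2: [10, 11, 13, 14, 17]; color 3: [15].

χ(G) = 3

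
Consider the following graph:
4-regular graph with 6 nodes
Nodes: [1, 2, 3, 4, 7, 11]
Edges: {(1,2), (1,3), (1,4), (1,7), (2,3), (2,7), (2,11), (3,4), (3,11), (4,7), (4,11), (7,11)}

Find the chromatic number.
χ(G) = 3

Clique number ω(G) = 3 (lower bound: χ ≥ ω).
The clique on [1, 2, 3] has size 3, forcing χ ≥ 3, and the coloring below uses 3 colors, so χ(G) = 3.
A valid 3-coloring: color 1: [1, 11]; color 2: [2, 4]; color 3: [3, 7].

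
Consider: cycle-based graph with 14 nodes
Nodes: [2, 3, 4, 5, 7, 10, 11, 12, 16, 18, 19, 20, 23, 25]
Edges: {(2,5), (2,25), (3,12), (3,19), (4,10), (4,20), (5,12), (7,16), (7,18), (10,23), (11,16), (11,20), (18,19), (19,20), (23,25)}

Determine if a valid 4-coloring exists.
A valid 4-coloring: color 1: [3, 5, 10, 16, 18, 20, 25]; color 2: [2, 4, 7, 11, 12, 19, 23].
(χ(G) = 2 ≤ 4.)

Yes, G is 4-colorable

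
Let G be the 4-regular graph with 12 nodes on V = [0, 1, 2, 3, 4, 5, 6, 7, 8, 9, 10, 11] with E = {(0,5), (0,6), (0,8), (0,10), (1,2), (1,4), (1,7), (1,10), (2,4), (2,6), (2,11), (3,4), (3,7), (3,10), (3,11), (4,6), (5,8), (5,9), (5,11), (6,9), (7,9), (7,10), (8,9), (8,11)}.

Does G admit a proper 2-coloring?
The clique on vertices [0, 5, 8] has size 3 > 2, so it alone needs 3 colors.

No, G is not 2-colorable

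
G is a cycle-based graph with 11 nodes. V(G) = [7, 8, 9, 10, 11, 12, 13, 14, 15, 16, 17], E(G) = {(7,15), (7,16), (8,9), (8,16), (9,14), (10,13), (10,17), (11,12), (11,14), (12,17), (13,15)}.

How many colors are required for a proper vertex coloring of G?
Clique number ω(G) = 2 (lower bound: χ ≥ ω).
Odd cycle [16, 8, 9, 14, 11, 12, 17, 10, 13, 15, 7] needs 3 colors (χ ≥ 3).
The coloring below uses 3 colors, so χ(G) = 3.
A valid 3-coloring: color 1: [9, 11, 15, 16, 17]; color 2: [7, 8, 10, 12, 14]; color 3: [13].

χ(G) = 3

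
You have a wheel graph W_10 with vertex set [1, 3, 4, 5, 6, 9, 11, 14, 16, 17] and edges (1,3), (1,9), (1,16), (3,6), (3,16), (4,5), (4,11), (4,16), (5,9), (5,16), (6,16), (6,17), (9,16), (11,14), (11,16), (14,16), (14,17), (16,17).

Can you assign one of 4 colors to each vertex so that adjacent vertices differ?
Yes, G is 4-colorable

A valid 4-coloring: color 1: [16]; color 2: [1, 5, 6, 11]; color 3: [3, 4, 9, 17]; color 4: [14].
(χ(G) = 4 ≤ 4.)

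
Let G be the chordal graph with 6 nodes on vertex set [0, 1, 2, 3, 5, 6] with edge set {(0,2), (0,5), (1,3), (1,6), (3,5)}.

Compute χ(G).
Clique number ω(G) = 2 (lower bound: χ ≥ ω).
The graph is bipartite (no odd cycle), so 2 colors suffice: χ(G) = 2.
A valid 2-coloring: color 1: [0, 3, 6]; color 2: [1, 2, 5].

χ(G) = 2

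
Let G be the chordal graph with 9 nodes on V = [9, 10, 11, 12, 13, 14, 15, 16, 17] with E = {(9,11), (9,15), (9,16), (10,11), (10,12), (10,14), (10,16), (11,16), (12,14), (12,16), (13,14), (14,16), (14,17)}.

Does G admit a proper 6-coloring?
A valid 6-coloring: color 1: [11, 14, 15]; color 2: [13, 16, 17]; color 3: [9, 10]; color 4: [12].
(χ(G) = 4 ≤ 6.)

Yes, G is 6-colorable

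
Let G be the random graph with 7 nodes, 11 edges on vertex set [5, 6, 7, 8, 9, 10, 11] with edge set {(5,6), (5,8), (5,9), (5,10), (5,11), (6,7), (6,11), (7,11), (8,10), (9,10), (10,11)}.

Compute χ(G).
Clique number ω(G) = 3 (lower bound: χ ≥ ω).
The clique on [5, 8, 10] has size 3, forcing χ ≥ 3, and the coloring below uses 3 colors, so χ(G) = 3.
A valid 3-coloring: color 1: [5, 7]; color 2: [6, 10]; color 3: [8, 9, 11].

χ(G) = 3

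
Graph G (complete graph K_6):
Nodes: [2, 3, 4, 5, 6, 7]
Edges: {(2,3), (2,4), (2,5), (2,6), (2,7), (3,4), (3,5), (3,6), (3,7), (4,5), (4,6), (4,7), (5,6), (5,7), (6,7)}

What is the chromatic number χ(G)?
χ(G) = 6

Clique number ω(G) = 6 (lower bound: χ ≥ ω).
The clique on [2, 3, 4, 5, 6, 7] has size 6, forcing χ ≥ 6, and the coloring below uses 6 colors, so χ(G) = 6.
A valid 6-coloring: color 1: [5]; color 2: [6]; color 3: [7]; color 4: [3]; color 5: [4]; color 6: [2].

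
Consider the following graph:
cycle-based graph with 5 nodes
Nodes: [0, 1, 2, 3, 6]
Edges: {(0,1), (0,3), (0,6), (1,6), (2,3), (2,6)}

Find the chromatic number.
Clique number ω(G) = 3 (lower bound: χ ≥ ω).
The clique on [0, 1, 6] has size 3, forcing χ ≥ 3, and the coloring below uses 3 colors, so χ(G) = 3.
A valid 3-coloring: color 1: [3, 6]; color 2: [0, 2]; color 3: [1].

χ(G) = 3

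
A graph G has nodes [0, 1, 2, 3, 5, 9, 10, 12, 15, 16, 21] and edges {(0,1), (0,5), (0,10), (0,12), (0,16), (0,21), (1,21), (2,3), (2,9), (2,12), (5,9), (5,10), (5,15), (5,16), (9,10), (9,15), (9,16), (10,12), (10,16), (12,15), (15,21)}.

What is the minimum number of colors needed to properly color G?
χ(G) = 4

Clique number ω(G) = 4 (lower bound: χ ≥ ω).
The clique on [0, 5, 10, 16] has size 4, forcing χ ≥ 4, and the coloring below uses 4 colors, so χ(G) = 4.
A valid 4-coloring: color 1: [0, 3, 9]; color 2: [1, 2, 10, 15]; color 3: [5, 12, 21]; color 4: [16].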